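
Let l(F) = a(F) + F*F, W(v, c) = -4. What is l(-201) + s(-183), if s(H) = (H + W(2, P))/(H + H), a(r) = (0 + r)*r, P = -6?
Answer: 29573719/366 ≈ 80803.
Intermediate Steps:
a(r) = r² (a(r) = r*r = r²)
s(H) = (-4 + H)/(2*H) (s(H) = (H - 4)/(H + H) = (-4 + H)/((2*H)) = (-4 + H)*(1/(2*H)) = (-4 + H)/(2*H))
l(F) = 2*F² (l(F) = F² + F*F = F² + F² = 2*F²)
l(-201) + s(-183) = 2*(-201)² + (½)*(-4 - 183)/(-183) = 2*40401 + (½)*(-1/183)*(-187) = 80802 + 187/366 = 29573719/366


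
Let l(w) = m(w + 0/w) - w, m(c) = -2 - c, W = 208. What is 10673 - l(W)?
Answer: 11091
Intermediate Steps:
l(w) = -2 - 2*w (l(w) = (-2 - (w + 0/w)) - w = (-2 - (w + 0)) - w = (-2 - w) - w = -2 - 2*w)
10673 - l(W) = 10673 - (-2 - 2*208) = 10673 - (-2 - 416) = 10673 - 1*(-418) = 10673 + 418 = 11091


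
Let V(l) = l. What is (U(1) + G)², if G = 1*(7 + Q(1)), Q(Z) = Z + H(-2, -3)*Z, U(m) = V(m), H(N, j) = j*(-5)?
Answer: 576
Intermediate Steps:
H(N, j) = -5*j
U(m) = m
Q(Z) = 16*Z (Q(Z) = Z + (-5*(-3))*Z = Z + 15*Z = 16*Z)
G = 23 (G = 1*(7 + 16*1) = 1*(7 + 16) = 1*23 = 23)
(U(1) + G)² = (1 + 23)² = 24² = 576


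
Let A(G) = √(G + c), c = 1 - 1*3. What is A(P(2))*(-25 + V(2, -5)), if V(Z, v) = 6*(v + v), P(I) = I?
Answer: 0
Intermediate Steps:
V(Z, v) = 12*v (V(Z, v) = 6*(2*v) = 12*v)
c = -2 (c = 1 - 3 = -2)
A(G) = √(-2 + G) (A(G) = √(G - 2) = √(-2 + G))
A(P(2))*(-25 + V(2, -5)) = √(-2 + 2)*(-25 + 12*(-5)) = √0*(-25 - 60) = 0*(-85) = 0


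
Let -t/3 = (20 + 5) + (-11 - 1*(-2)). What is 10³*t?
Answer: -48000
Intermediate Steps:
t = -48 (t = -3*((20 + 5) + (-11 - 1*(-2))) = -3*(25 + (-11 + 2)) = -3*(25 - 9) = -3*16 = -48)
10³*t = 10³*(-48) = 1000*(-48) = -48000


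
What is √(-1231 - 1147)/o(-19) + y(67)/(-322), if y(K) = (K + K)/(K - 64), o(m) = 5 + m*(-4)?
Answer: -67/483 + I*√2378/81 ≈ -0.13872 + 0.60203*I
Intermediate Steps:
o(m) = 5 - 4*m
y(K) = 2*K/(-64 + K) (y(K) = (2*K)/(-64 + K) = 2*K/(-64 + K))
√(-1231 - 1147)/o(-19) + y(67)/(-322) = √(-1231 - 1147)/(5 - 4*(-19)) + (2*67/(-64 + 67))/(-322) = √(-2378)/(5 + 76) + (2*67/3)*(-1/322) = (I*√2378)/81 + (2*67*(⅓))*(-1/322) = (I*√2378)*(1/81) + (134/3)*(-1/322) = I*√2378/81 - 67/483 = -67/483 + I*√2378/81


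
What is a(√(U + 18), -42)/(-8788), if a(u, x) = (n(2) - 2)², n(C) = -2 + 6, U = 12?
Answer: -1/2197 ≈ -0.00045517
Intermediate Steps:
n(C) = 4
a(u, x) = 4 (a(u, x) = (4 - 2)² = 2² = 4)
a(√(U + 18), -42)/(-8788) = 4/(-8788) = 4*(-1/8788) = -1/2197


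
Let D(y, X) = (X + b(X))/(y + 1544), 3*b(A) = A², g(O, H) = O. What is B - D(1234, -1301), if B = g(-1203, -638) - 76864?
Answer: -326149538/4167 ≈ -78270.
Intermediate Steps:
b(A) = A²/3
B = -78067 (B = -1203 - 76864 = -78067)
D(y, X) = (X + X²/3)/(1544 + y) (D(y, X) = (X + X²/3)/(y + 1544) = (X + X²/3)/(1544 + y))
B - D(1234, -1301) = -78067 - (-1301)*(3 - 1301)/(3*(1544 + 1234)) = -78067 - (-1301)*(-1298)/(3*2778) = -78067 - 1*844349/4167 = -78067 - 844349/4167 = -326149538/4167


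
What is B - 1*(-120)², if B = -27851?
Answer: -42251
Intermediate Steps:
B - 1*(-120)² = -27851 - 1*(-120)² = -27851 - 1*14400 = -27851 - 14400 = -42251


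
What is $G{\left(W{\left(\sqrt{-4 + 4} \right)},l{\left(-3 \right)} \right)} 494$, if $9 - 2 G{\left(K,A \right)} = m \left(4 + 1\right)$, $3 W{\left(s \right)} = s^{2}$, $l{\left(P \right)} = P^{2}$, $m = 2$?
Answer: $-247$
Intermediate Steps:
$W{\left(s \right)} = \frac{s^{2}}{3}$
$G{\left(K,A \right)} = - \frac{1}{2}$ ($G{\left(K,A \right)} = \frac{9}{2} - \frac{2 \left(4 + 1\right)}{2} = \frac{9}{2} - \frac{2 \cdot 5}{2} = \frac{9}{2} - 5 = - \frac{1}{2}$)
$G{\left(W{\left(\sqrt{-4 + 4} \right)},l{\left(-3 \right)} \right)} 494 = \left(- \frac{1}{2}\right) 494 = -247$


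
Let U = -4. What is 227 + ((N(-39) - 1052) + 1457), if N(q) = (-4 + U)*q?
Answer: 944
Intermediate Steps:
N(q) = -8*q (N(q) = (-4 - 4)*q = -8*q)
227 + ((N(-39) - 1052) + 1457) = 227 + ((-8*(-39) - 1052) + 1457) = 227 + ((312 - 1052) + 1457) = 227 + (-740 + 1457) = 227 + 717 = 944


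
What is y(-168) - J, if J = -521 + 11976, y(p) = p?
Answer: -11623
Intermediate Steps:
J = 11455
y(-168) - J = -168 - 1*11455 = -168 - 11455 = -11623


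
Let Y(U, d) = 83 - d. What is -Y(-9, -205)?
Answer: -288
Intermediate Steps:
-Y(-9, -205) = -(83 - 1*(-205)) = -(83 + 205) = -1*288 = -288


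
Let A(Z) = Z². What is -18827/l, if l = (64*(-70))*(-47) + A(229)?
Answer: -18827/263001 ≈ -0.071585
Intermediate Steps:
l = 263001 (l = (64*(-70))*(-47) + 229² = -4480*(-47) + 52441 = 210560 + 52441 = 263001)
-18827/l = -18827/263001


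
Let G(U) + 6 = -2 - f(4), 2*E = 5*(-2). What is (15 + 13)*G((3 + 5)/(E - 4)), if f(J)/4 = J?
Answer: -672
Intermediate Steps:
E = -5 (E = (5*(-2))/2 = (½)*(-10) = -5)
f(J) = 4*J
G(U) = -24 (G(U) = -6 + (-2 - 4*4) = -6 + (-2 - 1*16) = -6 + (-2 - 16) = -6 - 18 = -24)
(15 + 13)*G((3 + 5)/(E - 4)) = (15 + 13)*(-24) = 28*(-24) = -672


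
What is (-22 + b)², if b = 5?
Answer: 289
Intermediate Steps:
(-22 + b)² = (-22 + 5)² = (-17)² = 289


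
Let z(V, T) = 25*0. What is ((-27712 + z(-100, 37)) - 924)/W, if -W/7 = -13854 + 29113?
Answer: 28636/106813 ≈ 0.26809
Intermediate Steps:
z(V, T) = 0
W = -106813 (W = -7*(-13854 + 29113) = -7*15259 = -106813)
((-27712 + z(-100, 37)) - 924)/W = ((-27712 + 0) - 924)/(-106813) = (-27712 - 924)*(-1/106813) = -28636*(-1/106813) = 28636/106813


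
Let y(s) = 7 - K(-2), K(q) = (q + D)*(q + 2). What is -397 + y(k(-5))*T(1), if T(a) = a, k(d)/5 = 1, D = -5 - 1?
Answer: -390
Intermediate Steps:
D = -6
k(d) = 5 (k(d) = 5*1 = 5)
K(q) = (-6 + q)*(2 + q) (K(q) = (q - 6)*(q + 2) = (-6 + q)*(2 + q))
y(s) = 7 (y(s) = 7 - (-12 + (-2)**2 - 4*(-2)) = 7 - (-12 + 4 + 8) = 7 - 1*0 = 7 + 0 = 7)
-397 + y(k(-5))*T(1) = -397 + 7*1 = -397 + 7 = -390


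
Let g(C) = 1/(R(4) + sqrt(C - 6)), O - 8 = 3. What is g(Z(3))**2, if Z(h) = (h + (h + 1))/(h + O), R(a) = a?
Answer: 4/(8 + I*sqrt(22))**2 ≈ 0.022715 - 0.040588*I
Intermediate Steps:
O = 11 (O = 8 + 3 = 11)
Z(h) = (1 + 2*h)/(11 + h) (Z(h) = (h + (h + 1))/(h + 11) = (h + (1 + h))/(11 + h) = (1 + 2*h)/(11 + h))
g(C) = 1/(4 + sqrt(-6 + C)) (g(C) = 1/(4 + sqrt(C - 6)) = 1/(4 + sqrt(-6 + C)))
g(Z(3))**2 = (1/(4 + sqrt(-6 + (1 + 2*3)/(11 + 3))))**2 = (1/(4 + sqrt(-6 + (1 + 6)/14)))**2 = (1/(4 + sqrt(-6 + (1/14)*7)))**2 = (1/(4 + sqrt(-6 + 1/2)))**2 = (1/(4 + sqrt(-11/2)))**2 = (1/(4 + I*sqrt(22)/2))**2 = (4 + I*sqrt(22)/2)**(-2)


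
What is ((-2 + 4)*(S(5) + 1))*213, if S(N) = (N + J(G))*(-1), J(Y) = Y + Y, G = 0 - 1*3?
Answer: 852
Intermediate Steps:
G = -3 (G = 0 - 3 = -3)
J(Y) = 2*Y
S(N) = 6 - N (S(N) = (N + 2*(-3))*(-1) = (N - 6)*(-1) = (-6 + N)*(-1) = 6 - N)
((-2 + 4)*(S(5) + 1))*213 = ((-2 + 4)*((6 - 1*5) + 1))*213 = (2*((6 - 5) + 1))*213 = (2*(1 + 1))*213 = (2*2)*213 = 4*213 = 852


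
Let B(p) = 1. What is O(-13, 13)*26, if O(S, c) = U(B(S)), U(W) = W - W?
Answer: 0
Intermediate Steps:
U(W) = 0
O(S, c) = 0
O(-13, 13)*26 = 0*26 = 0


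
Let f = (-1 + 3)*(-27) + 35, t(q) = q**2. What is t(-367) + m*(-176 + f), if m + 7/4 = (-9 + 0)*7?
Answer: 589261/4 ≈ 1.4732e+5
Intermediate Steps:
m = -259/4 (m = -7/4 + (-9 + 0)*7 = -7/4 - 9*7 = -7/4 - 63 = -259/4 ≈ -64.750)
f = -19 (f = 2*(-27) + 35 = -54 + 35 = -19)
t(-367) + m*(-176 + f) = (-367)**2 - 259*(-176 - 19)/4 = 134689 - 259/4*(-195) = 134689 + 50505/4 = 589261/4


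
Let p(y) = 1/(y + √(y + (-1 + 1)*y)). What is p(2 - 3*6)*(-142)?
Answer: 142/17 + 71*I/34 ≈ 8.3529 + 2.0882*I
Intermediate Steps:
p(y) = 1/(y + √y) (p(y) = 1/(y + √(y + 0*y)) = 1/(y + √(y + 0)) = 1/(y + √y))
p(2 - 3*6)*(-142) = -142/((2 - 3*6) + √(2 - 3*6)) = -142/((2 - 18) + √(2 - 18)) = -142/(-16 + √(-16)) = -142/(-16 + 4*I) = ((-16 - 4*I)/272)*(-142) = -71*(-16 - 4*I)/136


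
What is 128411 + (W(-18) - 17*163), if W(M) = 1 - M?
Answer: 125659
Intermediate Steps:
128411 + (W(-18) - 17*163) = 128411 + ((1 - 1*(-18)) - 17*163) = 128411 + ((1 + 18) - 2771) = 128411 + (19 - 2771) = 128411 - 2752 = 125659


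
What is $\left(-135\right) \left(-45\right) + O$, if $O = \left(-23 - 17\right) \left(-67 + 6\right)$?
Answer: $8515$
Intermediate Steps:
$O = 2440$ ($O = \left(-40\right) \left(-61\right) = 2440$)
$\left(-135\right) \left(-45\right) + O = \left(-135\right) \left(-45\right) + 2440 = 6075 + 2440 = 8515$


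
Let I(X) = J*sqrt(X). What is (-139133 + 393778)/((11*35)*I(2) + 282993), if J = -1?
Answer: 72062752485/80084741599 + 98038325*sqrt(2)/80084741599 ≈ 0.90156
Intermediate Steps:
I(X) = -sqrt(X)
(-139133 + 393778)/((11*35)*I(2) + 282993) = (-139133 + 393778)/((11*35)*(-sqrt(2)) + 282993) = 254645/(385*(-sqrt(2)) + 282993) = 254645/(-385*sqrt(2) + 282993) = 254645/(282993 - 385*sqrt(2))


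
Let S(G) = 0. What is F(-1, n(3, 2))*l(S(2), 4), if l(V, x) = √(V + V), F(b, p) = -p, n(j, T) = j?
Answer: 0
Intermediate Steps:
l(V, x) = √2*√V (l(V, x) = √(2*V) = √2*√V)
F(-1, n(3, 2))*l(S(2), 4) = (-1*3)*(√2*√0) = -3*√2*0 = -3*0 = 0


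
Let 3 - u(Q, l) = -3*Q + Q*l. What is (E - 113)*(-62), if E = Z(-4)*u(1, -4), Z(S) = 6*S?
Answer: 21886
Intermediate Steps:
u(Q, l) = 3 + 3*Q - Q*l (u(Q, l) = 3 - (-3*Q + Q*l) = 3 + (3*Q - Q*l) = 3 + 3*Q - Q*l)
E = -240 (E = (6*(-4))*(3 + 3*1 - 1*1*(-4)) = -24*(3 + 3 + 4) = -24*10 = -240)
(E - 113)*(-62) = (-240 - 113)*(-62) = -353*(-62) = 21886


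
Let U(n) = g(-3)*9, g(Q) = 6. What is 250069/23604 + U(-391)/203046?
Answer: 8462797465/798782964 ≈ 10.595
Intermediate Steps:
U(n) = 54 (U(n) = 6*9 = 54)
250069/23604 + U(-391)/203046 = 250069/23604 + 54/203046 = 250069*(1/23604) + 54*(1/203046) = 250069/23604 + 9/33841 = 8462797465/798782964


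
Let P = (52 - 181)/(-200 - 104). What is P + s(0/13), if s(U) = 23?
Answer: 7121/304 ≈ 23.424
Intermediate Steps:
P = 129/304 (P = -129/(-304) = -129*(-1/304) = 129/304 ≈ 0.42434)
P + s(0/13) = 129/304 + 23 = 7121/304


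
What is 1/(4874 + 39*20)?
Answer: 1/5654 ≈ 0.00017687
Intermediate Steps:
1/(4874 + 39*20) = 1/(4874 + 780) = 1/5654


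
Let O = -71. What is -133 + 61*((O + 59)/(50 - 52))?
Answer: 233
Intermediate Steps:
-133 + 61*((O + 59)/(50 - 52)) = -133 + 61*((-71 + 59)/(50 - 52)) = -133 + 61*(-12/(-2)) = -133 + 61*(-12*(-½)) = -133 + 61*6 = -133 + 366 = 233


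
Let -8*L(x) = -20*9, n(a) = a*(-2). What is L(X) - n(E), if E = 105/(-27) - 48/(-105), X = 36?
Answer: 9851/630 ≈ 15.637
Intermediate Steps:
E = -1081/315 (E = 105*(-1/27) - 48*(-1/105) = -35/9 + 16/35 = -1081/315 ≈ -3.4317)
n(a) = -2*a
L(x) = 45/2 (L(x) = -(-5)*9/2 = -1/8*(-180) = 45/2)
L(X) - n(E) = 45/2 - (-2)*(-1081)/315 = 45/2 - 1*2162/315 = 45/2 - 2162/315 = 9851/630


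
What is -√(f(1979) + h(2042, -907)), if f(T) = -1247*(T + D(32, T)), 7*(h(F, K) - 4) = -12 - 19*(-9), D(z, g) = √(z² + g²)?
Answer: -I*√(120921528 + 61103*√3917465)/7 ≈ -2221.7*I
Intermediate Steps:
D(z, g) = √(g² + z²)
h(F, K) = 187/7 (h(F, K) = 4 + (-12 - 19*(-9))/7 = 4 + (-12 + 171)/7 = 4 + (⅐)*159 = 4 + 159/7 = 187/7)
f(T) = -1247*T - 1247*√(1024 + T²) (f(T) = -1247*(T + √(T² + 32²)) = -1247*(T + √(T² + 1024)) = -1247*(T + √(1024 + T²)) = -1247*T - 1247*√(1024 + T²))
-√(f(1979) + h(2042, -907)) = -√((-1247*1979 - 1247*√(1024 + 1979²)) + 187/7) = -√((-2467813 - 1247*√(1024 + 3916441)) + 187/7) = -√((-2467813 - 1247*√3917465) + 187/7) = -√(-17274504/7 - 1247*√3917465)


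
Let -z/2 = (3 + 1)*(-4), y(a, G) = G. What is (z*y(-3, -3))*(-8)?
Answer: 768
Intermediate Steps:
z = 32 (z = -2*(3 + 1)*(-4) = -8*(-4) = -2*(-16) = 32)
(z*y(-3, -3))*(-8) = (32*(-3))*(-8) = -96*(-8) = 768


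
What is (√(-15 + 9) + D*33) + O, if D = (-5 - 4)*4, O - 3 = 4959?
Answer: 3774 + I*√6 ≈ 3774.0 + 2.4495*I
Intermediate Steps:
O = 4962 (O = 3 + 4959 = 4962)
D = -36 (D = -9*4 = -36)
(√(-15 + 9) + D*33) + O = (√(-15 + 9) - 36*33) + 4962 = (√(-6) - 1188) + 4962 = (I*√6 - 1188) + 4962 = (-1188 + I*√6) + 4962 = 3774 + I*√6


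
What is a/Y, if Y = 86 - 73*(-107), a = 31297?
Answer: 31297/7897 ≈ 3.9632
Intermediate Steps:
Y = 7897 (Y = 86 + 7811 = 7897)
a/Y = 31297/7897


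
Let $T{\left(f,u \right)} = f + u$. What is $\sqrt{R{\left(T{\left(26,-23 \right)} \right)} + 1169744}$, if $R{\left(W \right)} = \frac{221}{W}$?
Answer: $\frac{\sqrt{10528359}}{3} \approx 1081.6$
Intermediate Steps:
$\sqrt{R{\left(T{\left(26,-23 \right)} \right)} + 1169744} = \sqrt{\frac{221}{26 - 23} + 1169744} = \sqrt{\frac{221}{3} + 1169744} = \sqrt{\frac{3509453}{3}} = \frac{\sqrt{10528359}}{3}$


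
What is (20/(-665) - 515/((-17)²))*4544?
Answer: -316494144/38437 ≈ -8234.1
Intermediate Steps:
(20/(-665) - 515/((-17)²))*4544 = (20*(-1/665) - 515/289)*4544 = (-4/133 - 515*1/289)*4544 = (-4/133 - 515/289)*4544 = -69651/38437*4544 = -316494144/38437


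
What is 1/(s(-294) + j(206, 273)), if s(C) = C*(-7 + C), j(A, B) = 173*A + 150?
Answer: 1/124282 ≈ 8.0462e-6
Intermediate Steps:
j(A, B) = 150 + 173*A
1/(s(-294) + j(206, 273)) = 1/(-294*(-7 - 294) + (150 + 173*206)) = 1/(-294*(-301) + (150 + 35638)) = 1/(88494 + 35788) = 1/124282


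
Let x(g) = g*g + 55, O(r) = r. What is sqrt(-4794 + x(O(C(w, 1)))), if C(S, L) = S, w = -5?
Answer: I*sqrt(4714) ≈ 68.659*I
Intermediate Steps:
x(g) = 55 + g**2 (x(g) = g**2 + 55 = 55 + g**2)
sqrt(-4794 + x(O(C(w, 1)))) = sqrt(-4794 + (55 + (-5)**2)) = sqrt(-4794 + (55 + 25)) = sqrt(-4794 + 80) = sqrt(-4714) = I*sqrt(4714)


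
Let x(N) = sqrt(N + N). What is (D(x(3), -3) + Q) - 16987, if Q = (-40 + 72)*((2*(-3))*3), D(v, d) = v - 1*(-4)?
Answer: -17559 + sqrt(6) ≈ -17557.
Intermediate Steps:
x(N) = sqrt(2)*sqrt(N) (x(N) = sqrt(2*N) = sqrt(2)*sqrt(N))
D(v, d) = 4 + v (D(v, d) = v + 4 = 4 + v)
Q = -576 (Q = 32*(-6*3) = 32*(-18) = -576)
(D(x(3), -3) + Q) - 16987 = ((4 + sqrt(2)*sqrt(3)) - 576) - 16987 = ((4 + sqrt(6)) - 576) - 16987 = (-572 + sqrt(6)) - 16987 = -17559 + sqrt(6)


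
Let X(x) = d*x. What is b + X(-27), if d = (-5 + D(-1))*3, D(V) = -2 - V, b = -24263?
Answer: -23777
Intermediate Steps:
d = -18 (d = (-5 + (-2 - 1*(-1)))*3 = (-5 + (-2 + 1))*3 = (-5 - 1)*3 = -6*3 = -18)
X(x) = -18*x
b + X(-27) = -24263 - 18*(-27) = -24263 + 486 = -23777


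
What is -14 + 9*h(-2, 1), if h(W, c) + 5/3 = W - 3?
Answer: -74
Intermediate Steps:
h(W, c) = -14/3 + W (h(W, c) = -5/3 + (W - 3) = -5/3 + (-3 + W) = -14/3 + W)
-14 + 9*h(-2, 1) = -14 + 9*(-14/3 - 2) = -14 + 9*(-20/3) = -14 - 60 = -74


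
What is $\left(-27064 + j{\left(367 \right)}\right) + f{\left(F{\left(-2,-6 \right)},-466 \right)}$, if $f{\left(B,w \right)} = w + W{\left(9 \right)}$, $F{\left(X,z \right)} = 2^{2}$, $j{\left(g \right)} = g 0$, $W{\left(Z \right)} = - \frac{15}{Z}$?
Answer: $- \frac{82595}{3} \approx -27532.0$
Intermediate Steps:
$j{\left(g \right)} = 0$
$F{\left(X,z \right)} = 4$
$f{\left(B,w \right)} = - \frac{5}{3} + w$ ($f{\left(B,w \right)} = w - \frac{15}{9} = w - \frac{5}{3} = - \frac{5}{3} + w$)
$\left(-27064 + j{\left(367 \right)}\right) + f{\left(F{\left(-2,-6 \right)},-466 \right)} = \left(-27064 + 0\right) - \frac{1403}{3} = -27064 - \frac{1403}{3} = - \frac{82595}{3}$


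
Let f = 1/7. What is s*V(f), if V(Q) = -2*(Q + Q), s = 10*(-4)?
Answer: 160/7 ≈ 22.857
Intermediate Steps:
f = ⅐ ≈ 0.14286
s = -40
V(Q) = -4*Q
s*V(f) = -(-160)/7 = -40*(-4/7) = 160/7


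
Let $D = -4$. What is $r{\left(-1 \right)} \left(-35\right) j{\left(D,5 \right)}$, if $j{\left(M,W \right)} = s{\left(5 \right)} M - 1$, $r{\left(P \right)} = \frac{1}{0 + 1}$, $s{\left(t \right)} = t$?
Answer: $735$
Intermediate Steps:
$r{\left(P \right)} = 1$ ($r{\left(P \right)} = 1^{-1} = 1$)
$j{\left(M,W \right)} = -1 + 5 M$ ($j{\left(M,W \right)} = 5 M - 1 = -1 + 5 M$)
$r{\left(-1 \right)} \left(-35\right) j{\left(D,5 \right)} = 1 \left(-35\right) \left(-1 + 5 \left(-4\right)\right) = - 35 \left(-1 - 20\right) = \left(-35\right) \left(-21\right) = 735$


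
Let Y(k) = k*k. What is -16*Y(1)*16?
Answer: -256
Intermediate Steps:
Y(k) = k**2
-16*Y(1)*16 = -16*1**2*16 = -16*1*16 = -16*16 = -256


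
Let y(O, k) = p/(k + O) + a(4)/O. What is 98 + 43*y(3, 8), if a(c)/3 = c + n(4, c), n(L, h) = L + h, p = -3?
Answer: 6625/11 ≈ 602.27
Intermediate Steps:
a(c) = 12 + 6*c (a(c) = 3*(c + (4 + c)) = 3*(4 + 2*c) = 12 + 6*c)
y(O, k) = -3/(O + k) + 36/O (y(O, k) = -3/(k + O) + (12 + 6*4)/O = -3/(O + k) + (12 + 24)/O = -3/(O + k) + 36/O)
98 + 43*y(3, 8) = 98 + 43*(3*(11*3 + 12*8)/(3*(3 + 8))) = 98 + 43*(3*(⅓)*(33 + 96)/11) = 98 + 43*(3*(⅓)*(1/11)*129) = 98 + 43*(129/11) = 98 + 5547/11 = 6625/11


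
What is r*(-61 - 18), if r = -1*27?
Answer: 2133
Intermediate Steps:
r = -27
r*(-61 - 18) = -27*(-61 - 18) = -27*(-79) = 2133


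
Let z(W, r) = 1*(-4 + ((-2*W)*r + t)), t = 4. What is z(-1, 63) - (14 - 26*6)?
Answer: 268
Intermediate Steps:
z(W, r) = -2*W*r (z(W, r) = 1*(-4 + ((-2*W)*r + 4)) = 1*(-4 + (-2*W*r + 4)) = 1*(-4 + (4 - 2*W*r)) = 1*(-2*W*r) = -2*W*r)
z(-1, 63) - (14 - 26*6) = -2*(-1)*63 - (14 - 26*6) = 126 - (14 - 156) = 126 - 1*(-142) = 126 + 142 = 268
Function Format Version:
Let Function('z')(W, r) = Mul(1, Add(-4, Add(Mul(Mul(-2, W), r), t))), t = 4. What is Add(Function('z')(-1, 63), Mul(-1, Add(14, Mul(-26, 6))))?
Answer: 268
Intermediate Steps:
Function('z')(W, r) = Mul(-2, W, r) (Function('z')(W, r) = Mul(1, Add(-4, Add(Mul(Mul(-2, W), r), 4))) = Mul(1, Add(-4, Add(Mul(-2, W, r), 4))) = Mul(1, Add(-4, Add(4, Mul(-2, W, r)))) = Mul(1, Mul(-2, W, r)) = Mul(-2, W, r))
Add(Function('z')(-1, 63), Mul(-1, Add(14, Mul(-26, 6)))) = Add(Mul(-2, -1, 63), Mul(-1, Add(14, Mul(-26, 6)))) = Add(126, Mul(-1, Add(14, -156))) = Add(126, Mul(-1, -142)) = Add(126, 142) = 268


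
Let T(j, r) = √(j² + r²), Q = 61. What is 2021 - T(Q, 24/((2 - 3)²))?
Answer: 2021 - √4297 ≈ 1955.4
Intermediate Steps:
2021 - T(Q, 24/((2 - 3)²)) = 2021 - √(61² + (24/((2 - 3)²))²) = 2021 - √(3721 + (24/((-1)²))²) = 2021 - √(3721 + (24/1)²) = 2021 - √(3721 + (24*1)²) = 2021 - √(3721 + 24²) = 2021 - √(3721 + 576) = 2021 - √4297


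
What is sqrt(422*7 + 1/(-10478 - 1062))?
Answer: 13*sqrt(581936235)/5770 ≈ 54.351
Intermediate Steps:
sqrt(422*7 + 1/(-10478 - 1062)) = sqrt(2954 + 1/(-11540)) = sqrt(2954 - 1/11540) = sqrt(34089159/11540) = 13*sqrt(581936235)/5770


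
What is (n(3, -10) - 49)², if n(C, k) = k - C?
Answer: 3844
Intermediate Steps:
(n(3, -10) - 49)² = ((-10 - 1*3) - 49)² = ((-10 - 3) - 49)² = (-13 - 49)² = (-62)² = 3844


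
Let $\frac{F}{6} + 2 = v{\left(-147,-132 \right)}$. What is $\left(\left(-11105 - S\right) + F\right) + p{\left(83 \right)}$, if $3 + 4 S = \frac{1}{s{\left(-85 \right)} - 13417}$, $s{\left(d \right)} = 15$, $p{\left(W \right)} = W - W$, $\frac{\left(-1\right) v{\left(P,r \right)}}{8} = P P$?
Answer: $- \frac{56199852985}{53608} \approx -1.0483 \cdot 10^{6}$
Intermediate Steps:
$v{\left(P,r \right)} = - 8 P^{2}$ ($v{\left(P,r \right)} = - 8 P P = - 8 P^{2}$)
$p{\left(W \right)} = 0$
$F = -1037244$ ($F = -12 + 6 \left(- 8 \left(-147\right)^{2}\right) = -12 + 6 \left(\left(-8\right) 21609\right) = -12 + 6 \left(-172872\right) = -12 - 1037232 = -1037244$)
$S = - \frac{40207}{53608}$ ($S = - \frac{3}{4} + \frac{1}{4 \left(15 - 13417\right)} = - \frac{3}{4} + \frac{1}{4 \left(-13402\right)} = - \frac{3}{4} + \frac{1}{4} \left(- \frac{1}{13402}\right) = - \frac{3}{4} - \frac{1}{53608} = - \frac{40207}{53608} \approx -0.75002$)
$\left(\left(-11105 - S\right) + F\right) + p{\left(83 \right)} = \left(\left(-11105 - - \frac{40207}{53608}\right) - 1037244\right) + 0 = \left(\left(-11105 + \frac{40207}{53608}\right) - 1037244\right) + 0 = \left(- \frac{595276633}{53608} - 1037244\right) + 0 = - \frac{56199852985}{53608} + 0 = - \frac{56199852985}{53608}$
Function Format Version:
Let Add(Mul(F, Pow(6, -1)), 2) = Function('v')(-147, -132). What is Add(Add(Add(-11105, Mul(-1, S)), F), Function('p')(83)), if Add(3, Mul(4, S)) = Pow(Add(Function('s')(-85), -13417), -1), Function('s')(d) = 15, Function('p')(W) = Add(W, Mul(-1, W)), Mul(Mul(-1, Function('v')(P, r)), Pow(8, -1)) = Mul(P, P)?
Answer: Rational(-56199852985, 53608) ≈ -1.0483e+6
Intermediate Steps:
Function('v')(P, r) = Mul(-8, Pow(P, 2)) (Function('v')(P, r) = Mul(-8, Mul(P, P)) = Mul(-8, Pow(P, 2)))
Function('p')(W) = 0
F = -1037244 (F = Add(-12, Mul(6, Mul(-8, Pow(-147, 2)))) = Add(-12, Mul(6, Mul(-8, 21609))) = Add(-12, Mul(6, -172872)) = Add(-12, -1037232) = -1037244)
S = Rational(-40207, 53608) (S = Add(Rational(-3, 4), Mul(Rational(1, 4), Pow(Add(15, -13417), -1))) = Add(Rational(-3, 4), Mul(Rational(1, 4), Pow(-13402, -1))) = Add(Rational(-3, 4), Mul(Rational(1, 4), Rational(-1, 13402))) = Add(Rational(-3, 4), Rational(-1, 53608)) = Rational(-40207, 53608) ≈ -0.75002)
Add(Add(Add(-11105, Mul(-1, S)), F), Function('p')(83)) = Add(Add(Add(-11105, Mul(-1, Rational(-40207, 53608))), -1037244), 0) = Add(Add(Add(-11105, Rational(40207, 53608)), -1037244), 0) = Add(Add(Rational(-595276633, 53608), -1037244), 0) = Add(Rational(-56199852985, 53608), 0) = Rational(-56199852985, 53608)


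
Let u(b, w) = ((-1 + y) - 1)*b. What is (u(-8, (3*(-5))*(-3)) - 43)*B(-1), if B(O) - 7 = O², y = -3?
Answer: -24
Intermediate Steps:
B(O) = 7 + O²
u(b, w) = -5*b (u(b, w) = ((-1 - 3) - 1)*b = (-4 - 1)*b = -5*b)
(u(-8, (3*(-5))*(-3)) - 43)*B(-1) = (-5*(-8) - 43)*(7 + (-1)²) = (40 - 43)*(7 + 1) = -3*8 = -24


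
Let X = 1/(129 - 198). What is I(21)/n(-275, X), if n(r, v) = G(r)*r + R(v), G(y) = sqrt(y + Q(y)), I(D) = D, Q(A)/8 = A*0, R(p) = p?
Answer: 1449*I/(-I + 94875*sqrt(11)) ≈ -1.4634e-8 + 0.0046049*I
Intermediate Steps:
Q(A) = 0 (Q(A) = 8*(A*0) = 8*0 = 0)
G(y) = sqrt(y) (G(y) = sqrt(y + 0) = sqrt(y))
X = -1/69 (X = 1/(-69) = -1/69 ≈ -0.014493)
n(r, v) = v + r**(3/2) (n(r, v) = sqrt(r)*r + v = r**(3/2) + v = v + r**(3/2))
I(21)/n(-275, X) = 21/(-1/69 + (-275)**(3/2)) = 21/(-1/69 - 1375*I*sqrt(11))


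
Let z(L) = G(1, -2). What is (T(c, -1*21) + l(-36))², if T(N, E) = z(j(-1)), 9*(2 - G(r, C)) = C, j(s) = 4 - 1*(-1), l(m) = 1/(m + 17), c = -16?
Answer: 137641/29241 ≈ 4.7071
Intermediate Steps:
l(m) = 1/(17 + m)
j(s) = 5 (j(s) = 4 + 1 = 5)
G(r, C) = 2 - C/9
z(L) = 20/9 (z(L) = 2 - ⅑*(-2) = 2 + 2/9 = 20/9)
T(N, E) = 20/9
(T(c, -1*21) + l(-36))² = (20/9 + 1/(17 - 36))² = (20/9 + 1/(-19))² = (20/9 - 1/19)² = (371/171)² = 137641/29241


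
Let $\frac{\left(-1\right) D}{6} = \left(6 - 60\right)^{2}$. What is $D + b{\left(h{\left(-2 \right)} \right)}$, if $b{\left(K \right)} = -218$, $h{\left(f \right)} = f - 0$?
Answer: $-17714$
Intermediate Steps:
$h{\left(f \right)} = f$ ($h{\left(f \right)} = f + 0 = f$)
$D = -17496$ ($D = - 6 \left(6 - 60\right)^{2} = - 6 \left(-54\right)^{2} = \left(-6\right) 2916 = -17496$)
$D + b{\left(h{\left(-2 \right)} \right)} = -17496 - 218 = -17714$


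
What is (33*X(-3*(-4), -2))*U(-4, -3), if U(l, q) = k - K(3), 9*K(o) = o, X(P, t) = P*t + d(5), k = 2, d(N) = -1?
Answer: -1375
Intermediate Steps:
X(P, t) = -1 + P*t (X(P, t) = P*t - 1 = -1 + P*t)
K(o) = o/9
U(l, q) = 5/3 (U(l, q) = 2 - 3/9 = 2 - 1*1/3 = 2 - 1/3 = 5/3)
(33*X(-3*(-4), -2))*U(-4, -3) = (33*(-1 - 3*(-4)*(-2)))*(5/3) = (33*(-1 + 12*(-2)))*(5/3) = (33*(-1 - 24))*(5/3) = (33*(-25))*(5/3) = -825*5/3 = -1375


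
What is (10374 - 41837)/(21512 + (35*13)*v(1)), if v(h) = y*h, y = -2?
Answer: -31463/20602 ≈ -1.5272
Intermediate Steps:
v(h) = -2*h
(10374 - 41837)/(21512 + (35*13)*v(1)) = (10374 - 41837)/(21512 + (35*13)*(-2*1)) = -31463/(21512 + 455*(-2)) = -31463/(21512 - 910) = -31463/20602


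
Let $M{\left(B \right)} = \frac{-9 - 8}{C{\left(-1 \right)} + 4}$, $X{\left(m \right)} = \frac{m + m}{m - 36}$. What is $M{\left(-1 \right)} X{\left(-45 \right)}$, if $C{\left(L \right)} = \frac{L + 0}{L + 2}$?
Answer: $- \frac{170}{27} \approx -6.2963$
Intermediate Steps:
$X{\left(m \right)} = \frac{2 m}{-36 + m}$
$C{\left(L \right)} = \frac{L}{2 + L}$
$M{\left(B \right)} = - \frac{17}{3}$ ($M{\left(B \right)} = \frac{-9 - 8}{- \frac{1}{2 - 1} + 4} = - \frac{17}{- 1^{-1} + 4} = - \frac{17}{\left(-1\right) 1 + 4} = - \frac{17}{-1 + 4} = - \frac{17}{3}$)
$M{\left(-1 \right)} X{\left(-45 \right)} = - \frac{17 \cdot 2 \left(-45\right) \frac{1}{-36 - 45}}{3} = - \frac{17 \cdot 2 \left(-45\right) \frac{1}{-81}}{3} = - \frac{17 \cdot 2 \left(-45\right) \left(- \frac{1}{81}\right)}{3} = \left(- \frac{17}{3}\right) \frac{10}{9} = - \frac{170}{27}$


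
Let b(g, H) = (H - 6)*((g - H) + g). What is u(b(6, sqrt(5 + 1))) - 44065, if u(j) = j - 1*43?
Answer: -44186 + 18*sqrt(6) ≈ -44142.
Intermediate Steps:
b(g, H) = (-6 + H)*(-H + 2*g)
u(j) = -43 + j (u(j) = j - 43 = -43 + j)
u(b(6, sqrt(5 + 1))) - 44065 = (-43 + (-(sqrt(5 + 1))**2 - 12*6 + 6*sqrt(5 + 1) + 2*sqrt(5 + 1)*6)) - 44065 = (-43 + (-(sqrt(6))**2 - 72 + 6*sqrt(6) + 2*sqrt(6)*6)) - 44065 = (-43 + (-1*6 - 72 + 6*sqrt(6) + 12*sqrt(6))) - 44065 = (-43 + (-6 - 72 + 6*sqrt(6) + 12*sqrt(6))) - 44065 = (-43 + (-78 + 18*sqrt(6))) - 44065 = (-121 + 18*sqrt(6)) - 44065 = -44186 + 18*sqrt(6)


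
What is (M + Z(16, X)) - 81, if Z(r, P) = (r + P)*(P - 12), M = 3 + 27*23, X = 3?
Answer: 372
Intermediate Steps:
M = 624 (M = 3 + 621 = 624)
Z(r, P) = (-12 + P)*(P + r) (Z(r, P) = (P + r)*(-12 + P) = (-12 + P)*(P + r))
(M + Z(16, X)) - 81 = (624 + (3² - 12*3 - 12*16 + 3*16)) - 81 = (624 + (9 - 36 - 192 + 48)) - 81 = (624 - 171) - 81 = 453 - 81 = 372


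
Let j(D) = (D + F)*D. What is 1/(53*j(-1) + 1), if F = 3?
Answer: -1/105 ≈ -0.0095238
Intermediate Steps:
j(D) = D*(3 + D) (j(D) = (D + 3)*D = (3 + D)*D = D*(3 + D))
1/(53*j(-1) + 1) = 1/(53*(-(3 - 1)) + 1) = 1/(53*(-1*2) + 1) = 1/(53*(-2) + 1) = 1/(-106 + 1) = 1/(-105) = -1/105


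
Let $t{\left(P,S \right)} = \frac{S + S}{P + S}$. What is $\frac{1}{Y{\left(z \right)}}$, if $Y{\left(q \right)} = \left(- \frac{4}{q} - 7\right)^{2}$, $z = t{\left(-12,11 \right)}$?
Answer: $\frac{121}{5625} \approx 0.021511$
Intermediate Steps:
$t{\left(P,S \right)} = \frac{2 S}{P + S}$
$z = -22$ ($z = 2 \cdot 11 \frac{1}{-12 + 11} = 2 \cdot 11 \frac{1}{-1} = 2 \cdot 11 \left(-1\right) = -22$)
$Y{\left(q \right)} = \left(-7 - \frac{4}{q}\right)^{2}$
$\frac{1}{Y{\left(z \right)}} = \frac{1}{\frac{1}{484} \left(4 + 7 \left(-22\right)\right)^{2}} = \frac{1}{\frac{1}{484} \left(4 - 154\right)^{2}} = \frac{1}{\frac{1}{484} \left(-150\right)^{2}} = \frac{1}{\frac{1}{484} \cdot 22500} = \frac{1}{\frac{5625}{121}} = \frac{121}{5625}$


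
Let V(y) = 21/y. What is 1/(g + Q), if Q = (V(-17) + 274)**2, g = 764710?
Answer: 289/242502959 ≈ 1.1917e-6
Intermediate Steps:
Q = 21501769/289 (Q = (21/(-17) + 274)**2 = (21*(-1/17) + 274)**2 = (-21/17 + 274)**2 = (4637/17)**2 = 21501769/289 ≈ 74401.)
1/(g + Q) = 1/(764710 + 21501769/289) = 1/(242502959/289) = 289/242502959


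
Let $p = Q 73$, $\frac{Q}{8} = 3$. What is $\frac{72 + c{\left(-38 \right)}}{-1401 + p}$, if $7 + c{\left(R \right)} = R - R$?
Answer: $\frac{5}{27} \approx 0.18519$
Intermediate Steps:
$c{\left(R \right)} = -7$ ($c{\left(R \right)} = -7 + \left(R - R\right) = -7 + 0 = -7$)
$Q = 24$ ($Q = 8 \cdot 3 = 24$)
$p = 1752$ ($p = 24 \cdot 73 = 1752$)
$\frac{72 + c{\left(-38 \right)}}{-1401 + p} = \frac{72 - 7}{-1401 + 1752} = \frac{65}{351} = 65 \cdot \frac{1}{351} = \frac{5}{27}$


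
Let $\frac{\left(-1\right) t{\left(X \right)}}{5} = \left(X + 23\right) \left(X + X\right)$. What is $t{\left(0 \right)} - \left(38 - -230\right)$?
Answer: $-268$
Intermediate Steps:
$t{\left(X \right)} = - 10 X \left(23 + X\right)$ ($t{\left(X \right)} = - 5 \left(X + 23\right) \left(X + X\right) = - 5 \left(23 + X\right) 2 X = - 5 \cdot 2 X \left(23 + X\right) = - 10 X \left(23 + X\right)$)
$t{\left(0 \right)} - \left(38 - -230\right) = \left(-10\right) 0 \left(23 + 0\right) - \left(38 - -230\right) = \left(-10\right) 0 \cdot 23 - \left(38 + 230\right) = 0 - 268 = -268$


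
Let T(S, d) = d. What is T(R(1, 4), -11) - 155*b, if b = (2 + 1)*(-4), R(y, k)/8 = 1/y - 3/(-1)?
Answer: 1849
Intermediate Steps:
R(y, k) = 24 + 8/y (R(y, k) = 8*(1/y - 3/(-1)) = 8*(1/y - 3*(-1)) = 8*(1/y + 3) = 8*(3 + 1/y) = 24 + 8/y)
b = -12 (b = 3*(-4) = -12)
T(R(1, 4), -11) - 155*b = -11 - 155*(-12) = -11 + 1860 = 1849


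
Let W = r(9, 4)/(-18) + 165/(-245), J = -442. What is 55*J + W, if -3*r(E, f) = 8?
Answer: -32162825/1323 ≈ -24311.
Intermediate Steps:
r(E, f) = -8/3 (r(E, f) = -⅓*8 = -8/3)
W = -695/1323 (W = -8/3/(-18) + 165/(-245) = -8/3*(-1/18) + 165*(-1/245) = 4/27 - 33/49 = -695/1323 ≈ -0.52532)
55*J + W = 55*(-442) - 695/1323 = -24310 - 695/1323 = -32162825/1323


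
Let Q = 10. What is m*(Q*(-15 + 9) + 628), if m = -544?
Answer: -308992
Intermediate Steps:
m*(Q*(-15 + 9) + 628) = -544*(10*(-15 + 9) + 628) = -544*(10*(-6) + 628) = -544*(-60 + 628) = -544*568 = -308992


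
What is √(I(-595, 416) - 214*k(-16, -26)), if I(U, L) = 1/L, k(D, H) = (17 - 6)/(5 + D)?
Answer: 5*√92586/104 ≈ 14.629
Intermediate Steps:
k(D, H) = 11/(5 + D)
√(I(-595, 416) - 214*k(-16, -26)) = √(1/416 - 2354/(5 - 16)) = √(1/416 - 2354/(-11)) = √(1/416 - 2354*(-1)/11) = √(1/416 - 214*(-1)) = √(1/416 + 214) = √(89025/416) = 5*√92586/104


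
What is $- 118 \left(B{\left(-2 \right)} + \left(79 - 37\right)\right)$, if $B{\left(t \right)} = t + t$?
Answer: $-4484$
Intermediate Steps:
$B{\left(t \right)} = 2 t$
$- 118 \left(B{\left(-2 \right)} + \left(79 - 37\right)\right) = - 118 \left(2 \left(-2\right) + \left(79 - 37\right)\right) = - 118 \left(-4 + \left(79 - 37\right)\right) = - 118 \left(-4 + 42\right) = \left(-118\right) 38 = -4484$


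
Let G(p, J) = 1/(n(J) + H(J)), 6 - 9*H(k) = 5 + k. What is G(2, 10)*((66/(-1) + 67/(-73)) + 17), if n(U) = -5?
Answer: 1822/219 ≈ 8.3196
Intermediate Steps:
H(k) = ⅑ - k/9 (H(k) = ⅔ - (5 + k)/9 = ⅔ + (-5/9 - k/9) = ⅑ - k/9)
G(p, J) = 1/(-44/9 - J/9) (G(p, J) = 1/(-5 + (⅑ - J/9)) = 1/(-44/9 - J/9))
G(2, 10)*((66/(-1) + 67/(-73)) + 17) = (-9/(44 + 10))*((66/(-1) + 67/(-73)) + 17) = (-9/54)*((66*(-1) + 67*(-1/73)) + 17) = (-9*1/54)*((-66 - 67/73) + 17) = -(-4885/73 + 17)/6 = -⅙*(-3644/73) = 1822/219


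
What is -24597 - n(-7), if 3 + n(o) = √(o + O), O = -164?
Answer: -24594 - 3*I*√19 ≈ -24594.0 - 13.077*I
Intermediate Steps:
n(o) = -3 + √(-164 + o) (n(o) = -3 + √(o - 164) = -3 + √(-164 + o))
-24597 - n(-7) = -24597 - (-3 + √(-164 - 7)) = -24597 - (-3 + √(-171)) = -24597 - (-3 + 3*I*√19) = -24597 + (3 - 3*I*√19) = -24594 - 3*I*√19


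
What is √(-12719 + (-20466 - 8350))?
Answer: 3*I*√4615 ≈ 203.8*I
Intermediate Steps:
√(-12719 + (-20466 - 8350)) = √(-12719 - 28816) = √(-41535) = 3*I*√4615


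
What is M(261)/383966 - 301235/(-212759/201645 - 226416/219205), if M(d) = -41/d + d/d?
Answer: 12130646185770690747805/84083671100241639 ≈ 1.4427e+5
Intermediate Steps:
M(d) = 1 - 41/d (M(d) = -41/d + 1 = 1 - 41/d)
M(261)/383966 - 301235/(-212759/201645 - 226416/219205) = ((-41 + 261)/261)/383966 - 301235/(-212759/201645 - 226416/219205) = ((1/261)*220)*(1/383966) - 301235/(-212759*1/201645 - 226416*1/219205) = (220/261)*(1/383966) - 301235/(-212759/201645 - 226416/219205) = 10/4555233 - 301235/(-18458698183/8840318445) = 10/4555233 - 301235*(-8840318445/18458698183) = 10/4555233 + 2663013326779575/18458698183 = 12130646185770690747805/84083671100241639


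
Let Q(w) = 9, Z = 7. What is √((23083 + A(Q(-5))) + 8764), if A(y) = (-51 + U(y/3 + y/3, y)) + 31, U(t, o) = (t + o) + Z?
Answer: √31849 ≈ 178.46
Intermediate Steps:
U(t, o) = 7 + o + t (U(t, o) = (t + o) + 7 = (o + t) + 7 = 7 + o + t)
A(y) = -13 + 5*y/3 (A(y) = (-51 + (7 + y + (y/3 + y/3))) + 31 = (-51 + (7 + y + 2*y/3)) + 31 = (-51 + (7 + 5*y/3)) + 31 = (-44 + 5*y/3) + 31 = -13 + 5*y/3)
√((23083 + A(Q(-5))) + 8764) = √((23083 + (-13 + (5/3)*9)) + 8764) = √((23083 + (-13 + 15)) + 8764) = √((23083 + 2) + 8764) = √(23085 + 8764) = √31849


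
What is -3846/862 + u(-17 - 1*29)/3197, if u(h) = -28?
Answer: -6159899/1377907 ≈ -4.4705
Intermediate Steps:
-3846/862 + u(-17 - 1*29)/3197 = -3846/862 - 28/3197 = -3846*1/862 - 28*1/3197 = -1923/431 - 28/3197 = -6159899/1377907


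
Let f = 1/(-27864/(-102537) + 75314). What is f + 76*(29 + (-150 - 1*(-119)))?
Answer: -130424424303/858055498 ≈ -152.00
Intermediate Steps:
f = 11393/858055498 (f = 1/(-27864*(-1/102537) + 75314) = 1/(3096/11393 + 75314) = 1/(858055498/11393) = 11393/858055498 ≈ 1.3278e-5)
f + 76*(29 + (-150 - 1*(-119))) = 11393/858055498 + 76*(29 + (-150 - 1*(-119))) = 11393/858055498 + 76*(29 + (-150 + 119)) = 11393/858055498 + 76*(29 - 31) = 11393/858055498 + 76*(-2) = 11393/858055498 - 152 = -130424424303/858055498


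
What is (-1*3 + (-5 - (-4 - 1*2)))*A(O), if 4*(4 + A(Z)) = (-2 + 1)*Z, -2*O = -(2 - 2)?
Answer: 8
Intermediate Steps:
O = 0 (O = -(-1)*(2 - 2)/2 = -(-1)*0/2 = -½*0 = 0)
A(Z) = -4 - Z/4 (A(Z) = -4 + ((-2 + 1)*Z)/4 = -4 + (-Z)/4 = -4 - Z/4)
(-1*3 + (-5 - (-4 - 1*2)))*A(O) = (-1*3 + (-5 - (-4 - 1*2)))*(-4 - ¼*0) = (-3 + (-5 - (-4 - 2)))*(-4 + 0) = (-3 + (-5 - 1*(-6)))*(-4) = (-3 + (-5 + 6))*(-4) = (-3 + 1)*(-4) = -2*(-4) = 8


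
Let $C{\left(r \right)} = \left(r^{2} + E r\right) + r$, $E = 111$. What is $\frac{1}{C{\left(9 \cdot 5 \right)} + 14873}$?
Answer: $\frac{1}{21938} \approx 4.5583 \cdot 10^{-5}$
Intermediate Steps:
$C{\left(r \right)} = r^{2} + 112 r$ ($C{\left(r \right)} = \left(r^{2} + 111 r\right) + r = r^{2} + 112 r$)
$\frac{1}{C{\left(9 \cdot 5 \right)} + 14873} = \frac{1}{9 \cdot 5 \left(112 + 9 \cdot 5\right) + 14873} = \frac{1}{45 \left(112 + 45\right) + 14873} = \frac{1}{45 \cdot 157 + 14873} = \frac{1}{7065 + 14873} = \frac{1}{21938}$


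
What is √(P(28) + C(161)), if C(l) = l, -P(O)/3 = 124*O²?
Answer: I*√291487 ≈ 539.9*I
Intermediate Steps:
P(O) = -372*O²
√(P(28) + C(161)) = √(-372*28² + 161) = √(-372*784 + 161) = √(-291648 + 161) = √(-291487) = I*√291487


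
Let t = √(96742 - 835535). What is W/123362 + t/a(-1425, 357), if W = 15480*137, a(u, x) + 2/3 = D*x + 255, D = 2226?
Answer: 1060380/61681 + 3*I*√738793/2384809 ≈ 17.191 + 0.0010813*I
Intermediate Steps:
a(u, x) = 763/3 + 2226*x (a(u, x) = -⅔ + (2226*x + 255) = -⅔ + (255 + 2226*x) = 763/3 + 2226*x)
t = I*√738793 (t = √(-738793) = I*√738793 ≈ 859.53*I)
W = 2120760
W/123362 + t/a(-1425, 357) = 2120760/123362 + (I*√738793)/(763/3 + 2226*357) = 2120760*(1/123362) + (I*√738793)/(763/3 + 794682) = 1060380/61681 + (I*√738793)/(2384809/3) = 1060380/61681 + (I*√738793)*(3/2384809) = 1060380/61681 + 3*I*√738793/2384809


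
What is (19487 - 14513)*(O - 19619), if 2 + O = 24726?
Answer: 25392270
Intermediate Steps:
O = 24724 (O = -2 + 24726 = 24724)
(19487 - 14513)*(O - 19619) = (19487 - 14513)*(24724 - 19619) = 4974*5105 = 25392270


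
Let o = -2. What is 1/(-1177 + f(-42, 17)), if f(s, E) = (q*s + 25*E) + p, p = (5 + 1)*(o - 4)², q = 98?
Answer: -1/4652 ≈ -0.00021496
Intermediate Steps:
p = 216 (p = (5 + 1)*(-2 - 4)² = 6*(-6)² = 6*36 = 216)
f(s, E) = 216 + 25*E + 98*s (f(s, E) = (98*s + 25*E) + 216 = (25*E + 98*s) + 216 = 216 + 25*E + 98*s)
1/(-1177 + f(-42, 17)) = 1/(-1177 + (216 + 25*17 + 98*(-42))) = 1/(-1177 + (216 + 425 - 4116)) = 1/(-1177 - 3475) = 1/(-4652) = -1/4652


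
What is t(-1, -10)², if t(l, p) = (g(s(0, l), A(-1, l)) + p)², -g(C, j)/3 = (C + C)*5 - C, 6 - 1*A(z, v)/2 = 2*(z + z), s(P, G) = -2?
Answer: 3748096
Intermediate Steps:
A(z, v) = 12 - 8*z (A(z, v) = 12 - 4*(z + z) = 12 - 4*2*z = 12 - 8*z)
g(C, j) = -27*C (g(C, j) = -3*((C + C)*5 - C) = -3*((2*C)*5 - C) = -3*(10*C - C) = -27*C)
t(l, p) = (54 + p)² (t(l, p) = (-27*(-2) + p)² = (54 + p)²)
t(-1, -10)² = ((54 - 10)²)² = (44²)² = 1936² = 3748096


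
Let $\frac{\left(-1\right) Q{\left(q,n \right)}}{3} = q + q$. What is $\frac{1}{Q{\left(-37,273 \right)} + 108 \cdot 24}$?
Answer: $\frac{1}{2814} \approx 0.00035537$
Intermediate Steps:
$Q{\left(q,n \right)} = - 6 q$ ($Q{\left(q,n \right)} = - 3 \left(q + q\right) = - 3 \cdot 2 q = - 6 q$)
$\frac{1}{Q{\left(-37,273 \right)} + 108 \cdot 24} = \frac{1}{\left(-6\right) \left(-37\right) + 108 \cdot 24} = \frac{1}{222 + 2592} = \frac{1}{2814}$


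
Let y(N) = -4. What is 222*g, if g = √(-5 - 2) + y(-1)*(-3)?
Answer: 2664 + 222*I*√7 ≈ 2664.0 + 587.36*I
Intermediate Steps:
g = 12 + I*√7 (g = √(-5 - 2) - 4*(-3) = √(-7) + 12 = I*√7 + 12 = 12 + I*√7 ≈ 12.0 + 2.6458*I)
222*g = 222*(12 + I*√7) = 2664 + 222*I*√7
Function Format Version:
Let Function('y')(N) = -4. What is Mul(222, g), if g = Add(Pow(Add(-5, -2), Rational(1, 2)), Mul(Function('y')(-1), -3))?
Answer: Add(2664, Mul(222, I, Pow(7, Rational(1, 2)))) ≈ Add(2664.0, Mul(587.36, I))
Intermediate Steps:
g = Add(12, Mul(I, Pow(7, Rational(1, 2)))) (g = Add(Pow(Add(-5, -2), Rational(1, 2)), Mul(-4, -3)) = Add(Pow(-7, Rational(1, 2)), 12) = Add(Mul(I, Pow(7, Rational(1, 2))), 12) = Add(12, Mul(I, Pow(7, Rational(1, 2)))) ≈ Add(12.000, Mul(2.6458, I)))
Mul(222, g) = Mul(222, Add(12, Mul(I, Pow(7, Rational(1, 2))))) = Add(2664, Mul(222, I, Pow(7, Rational(1, 2))))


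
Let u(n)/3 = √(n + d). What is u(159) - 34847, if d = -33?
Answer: -34847 + 9*√14 ≈ -34813.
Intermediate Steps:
u(n) = 3*√(-33 + n) (u(n) = 3*√(n - 33) = 3*√(-33 + n))
u(159) - 34847 = 3*√(-33 + 159) - 34847 = 3*√126 - 34847 = 3*(3*√14) - 34847 = 9*√14 - 34847 = -34847 + 9*√14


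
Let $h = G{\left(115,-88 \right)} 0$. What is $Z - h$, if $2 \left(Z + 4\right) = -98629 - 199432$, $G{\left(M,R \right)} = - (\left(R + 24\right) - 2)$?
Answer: $- \frac{298069}{2} \approx -1.4903 \cdot 10^{5}$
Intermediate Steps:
$G{\left(M,R \right)} = -22 - R$ ($G{\left(M,R \right)} = - (\left(24 + R\right) - 2) = - (22 + R) = -22 - R$)
$h = 0$ ($h = \left(-22 - -88\right) 0 = \left(-22 + 88\right) 0 = 66 \cdot 0 = 0$)
$Z = - \frac{298069}{2}$ ($Z = -4 + \frac{-98629 - 199432}{2} = -4 + \frac{1}{2} \left(-298061\right) = -4 - \frac{298061}{2} = - \frac{298069}{2} \approx -1.4903 \cdot 10^{5}$)
$Z - h = - \frac{298069}{2} - 0 = - \frac{298069}{2} + 0 = - \frac{298069}{2}$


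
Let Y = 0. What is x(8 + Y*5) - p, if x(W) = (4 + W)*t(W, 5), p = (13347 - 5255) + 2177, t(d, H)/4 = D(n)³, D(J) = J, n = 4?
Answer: -7197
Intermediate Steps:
t(d, H) = 256 (t(d, H) = 4*4³ = 4*64 = 256)
p = 10269 (p = 8092 + 2177 = 10269)
x(W) = 1024 + 256*W (x(W) = (4 + W)*256 = 1024 + 256*W)
x(8 + Y*5) - p = (1024 + 256*(8 + 0*5)) - 1*10269 = (1024 + 256*(8 + 0)) - 10269 = (1024 + 256*8) - 10269 = (1024 + 2048) - 10269 = 3072 - 10269 = -7197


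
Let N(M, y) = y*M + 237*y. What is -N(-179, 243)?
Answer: -14094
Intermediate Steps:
N(M, y) = 237*y + M*y (N(M, y) = M*y + 237*y = 237*y + M*y)
-N(-179, 243) = -243*(237 - 179) = -243*58 = -1*14094 = -14094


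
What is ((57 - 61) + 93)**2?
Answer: 7921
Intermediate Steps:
((57 - 61) + 93)**2 = (-4 + 93)**2 = 89**2 = 7921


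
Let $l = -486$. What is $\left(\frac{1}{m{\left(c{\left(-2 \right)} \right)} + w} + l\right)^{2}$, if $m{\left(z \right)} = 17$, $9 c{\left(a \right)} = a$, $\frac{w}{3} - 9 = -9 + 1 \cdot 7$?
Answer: $\frac{341030089}{1444} \approx 2.3617 \cdot 10^{5}$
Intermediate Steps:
$w = 21$ ($w = 27 + 3 \left(-9 + 1 \cdot 7\right) = 27 + 3 \left(-9 + 7\right) = 27 + 3 \left(-2\right) = 27 - 6 = 21$)
$c{\left(a \right)} = \frac{a}{9}$
$\left(\frac{1}{m{\left(c{\left(-2 \right)} \right)} + w} + l\right)^{2} = \left(\frac{1}{17 + 21} - 486\right)^{2} = \left(\frac{1}{38} - 486\right)^{2} = \left(- \frac{18467}{38}\right)^{2} = \frac{341030089}{1444}$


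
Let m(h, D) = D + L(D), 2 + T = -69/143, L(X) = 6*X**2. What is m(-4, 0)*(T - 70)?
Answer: 0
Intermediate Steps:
T = -355/143 (T = -2 - 69/143 = -355/143 ≈ -2.4825)
m(h, D) = D + 6*D**2
m(-4, 0)*(T - 70) = (0*(1 + 6*0))*(-355/143 - 70) = (0*(1 + 0))*(-10365/143) = (0*1)*(-10365/143) = 0*(-10365/143) = 0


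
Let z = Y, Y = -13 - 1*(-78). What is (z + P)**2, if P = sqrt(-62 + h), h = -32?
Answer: (65 + I*sqrt(94))**2 ≈ 4131.0 + 1260.4*I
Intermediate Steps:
P = I*sqrt(94) (P = sqrt(-62 - 32) = sqrt(-94) = I*sqrt(94) ≈ 9.6954*I)
Y = 65 (Y = -13 + 78 = 65)
z = 65
(z + P)**2 = (65 + I*sqrt(94))**2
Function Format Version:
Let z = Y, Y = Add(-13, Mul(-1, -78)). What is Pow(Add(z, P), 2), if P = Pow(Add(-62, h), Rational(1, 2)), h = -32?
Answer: Pow(Add(65, Mul(I, Pow(94, Rational(1, 2)))), 2) ≈ Add(4131.0, Mul(1260.4, I))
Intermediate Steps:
P = Mul(I, Pow(94, Rational(1, 2))) (P = Pow(Add(-62, -32), Rational(1, 2)) = Pow(-94, Rational(1, 2)) = Mul(I, Pow(94, Rational(1, 2))) ≈ Mul(9.6954, I))
Y = 65 (Y = Add(-13, 78) = 65)
z = 65
Pow(Add(z, P), 2) = Pow(Add(65, Mul(I, Pow(94, Rational(1, 2)))), 2)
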